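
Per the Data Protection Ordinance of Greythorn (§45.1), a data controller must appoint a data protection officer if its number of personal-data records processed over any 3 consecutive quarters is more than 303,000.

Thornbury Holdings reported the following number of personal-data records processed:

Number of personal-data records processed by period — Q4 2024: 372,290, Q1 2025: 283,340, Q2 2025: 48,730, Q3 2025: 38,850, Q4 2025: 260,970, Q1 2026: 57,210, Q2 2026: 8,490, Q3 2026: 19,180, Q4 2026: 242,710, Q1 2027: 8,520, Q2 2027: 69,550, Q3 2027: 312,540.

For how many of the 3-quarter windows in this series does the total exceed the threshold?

7

Q4 2024–Q2 2025: 372,290 + 283,340 + 48,730 = 704,360 (over)
Q1 2025–Q3 2025: 283,340 + 48,730 + 38,850 = 370,920 (over)
Q2 2025–Q4 2025: 48,730 + 38,850 + 260,970 = 348,550 (over)
Q3 2025–Q1 2026: 38,850 + 260,970 + 57,210 = 357,030 (over)
Q4 2025–Q2 2026: 260,970 + 57,210 + 8,490 = 326,670 (over)
Q1 2026–Q3 2026: 57,210 + 8,490 + 19,180 = 84,880 (under)
Q2 2026–Q4 2026: 8,490 + 19,180 + 242,710 = 270,380 (under)
Q3 2026–Q1 2027: 19,180 + 242,710 + 8,520 = 270,410 (under)
Q4 2026–Q2 2027: 242,710 + 8,520 + 69,550 = 320,780 (over)
Q1 2027–Q3 2027: 8,520 + 69,550 + 312,540 = 390,610 (over)
7 windows exceed the threshold.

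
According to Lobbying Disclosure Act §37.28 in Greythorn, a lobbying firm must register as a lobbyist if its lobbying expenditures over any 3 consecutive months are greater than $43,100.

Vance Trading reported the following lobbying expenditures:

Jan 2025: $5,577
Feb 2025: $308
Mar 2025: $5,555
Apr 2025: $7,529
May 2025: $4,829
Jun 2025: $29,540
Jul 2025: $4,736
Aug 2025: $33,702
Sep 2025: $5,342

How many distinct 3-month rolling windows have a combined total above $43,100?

2

Jan 2025–Mar 2025: $5,577 + $308 + $5,555 = $11,440 (under)
Feb 2025–Apr 2025: $308 + $5,555 + $7,529 = $13,392 (under)
Mar 2025–May 2025: $5,555 + $7,529 + $4,829 = $17,913 (under)
Apr 2025–Jun 2025: $7,529 + $4,829 + $29,540 = $41,898 (under)
May 2025–Jul 2025: $4,829 + $29,540 + $4,736 = $39,105 (under)
Jun 2025–Aug 2025: $29,540 + $4,736 + $33,702 = $67,978 (over)
Jul 2025–Sep 2025: $4,736 + $33,702 + $5,342 = $43,780 (over)
2 windows exceed the threshold.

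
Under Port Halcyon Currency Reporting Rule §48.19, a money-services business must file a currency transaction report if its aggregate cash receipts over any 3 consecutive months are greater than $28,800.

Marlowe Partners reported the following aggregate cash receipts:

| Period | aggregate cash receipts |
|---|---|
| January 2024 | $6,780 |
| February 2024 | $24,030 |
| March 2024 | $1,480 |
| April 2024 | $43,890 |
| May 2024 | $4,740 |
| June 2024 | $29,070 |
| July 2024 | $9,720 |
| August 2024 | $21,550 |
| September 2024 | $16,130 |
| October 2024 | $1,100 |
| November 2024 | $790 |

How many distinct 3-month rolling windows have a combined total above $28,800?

8

January 2024–March 2024: $6,780 + $24,030 + $1,480 = $32,290 (over)
February 2024–April 2024: $24,030 + $1,480 + $43,890 = $69,400 (over)
March 2024–May 2024: $1,480 + $43,890 + $4,740 = $50,110 (over)
April 2024–June 2024: $43,890 + $4,740 + $29,070 = $77,700 (over)
May 2024–July 2024: $4,740 + $29,070 + $9,720 = $43,530 (over)
June 2024–August 2024: $29,070 + $9,720 + $21,550 = $60,340 (over)
July 2024–September 2024: $9,720 + $21,550 + $16,130 = $47,400 (over)
August 2024–October 2024: $21,550 + $16,130 + $1,100 = $38,780 (over)
September 2024–November 2024: $16,130 + $1,100 + $790 = $18,020 (under)
8 windows exceed the threshold.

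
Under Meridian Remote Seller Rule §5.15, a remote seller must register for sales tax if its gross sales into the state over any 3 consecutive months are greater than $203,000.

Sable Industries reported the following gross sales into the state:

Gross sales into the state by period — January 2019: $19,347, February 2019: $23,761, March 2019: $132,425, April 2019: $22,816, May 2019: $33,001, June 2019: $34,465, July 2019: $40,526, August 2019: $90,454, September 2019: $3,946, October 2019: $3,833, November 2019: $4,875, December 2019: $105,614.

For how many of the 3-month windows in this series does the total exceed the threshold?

January 2019–March 2019: $19,347 + $23,761 + $132,425 = $175,533 (under)
February 2019–April 2019: $23,761 + $132,425 + $22,816 = $179,002 (under)
March 2019–May 2019: $132,425 + $22,816 + $33,001 = $188,242 (under)
April 2019–June 2019: $22,816 + $33,001 + $34,465 = $90,282 (under)
May 2019–July 2019: $33,001 + $34,465 + $40,526 = $107,992 (under)
June 2019–August 2019: $34,465 + $40,526 + $90,454 = $165,445 (under)
July 2019–September 2019: $40,526 + $90,454 + $3,946 = $134,926 (under)
August 2019–October 2019: $90,454 + $3,946 + $3,833 = $98,233 (under)
September 2019–November 2019: $3,946 + $3,833 + $4,875 = $12,654 (under)
October 2019–December 2019: $3,833 + $4,875 + $105,614 = $114,322 (under)
0 windows exceed the threshold.

0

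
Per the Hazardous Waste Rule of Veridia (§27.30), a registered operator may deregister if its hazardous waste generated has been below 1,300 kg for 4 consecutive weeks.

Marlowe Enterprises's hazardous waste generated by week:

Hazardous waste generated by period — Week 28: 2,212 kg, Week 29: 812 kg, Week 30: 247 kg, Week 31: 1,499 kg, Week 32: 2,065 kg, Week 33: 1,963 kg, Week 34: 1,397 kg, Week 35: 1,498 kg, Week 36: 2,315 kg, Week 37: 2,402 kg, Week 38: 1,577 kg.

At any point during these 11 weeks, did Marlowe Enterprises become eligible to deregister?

No

Weeks below 1,300 kg: Week 29, Week 30.
Longest run of consecutive weeks below the threshold: 2.
2 < 4, so Marlowe Enterprises never became eligible.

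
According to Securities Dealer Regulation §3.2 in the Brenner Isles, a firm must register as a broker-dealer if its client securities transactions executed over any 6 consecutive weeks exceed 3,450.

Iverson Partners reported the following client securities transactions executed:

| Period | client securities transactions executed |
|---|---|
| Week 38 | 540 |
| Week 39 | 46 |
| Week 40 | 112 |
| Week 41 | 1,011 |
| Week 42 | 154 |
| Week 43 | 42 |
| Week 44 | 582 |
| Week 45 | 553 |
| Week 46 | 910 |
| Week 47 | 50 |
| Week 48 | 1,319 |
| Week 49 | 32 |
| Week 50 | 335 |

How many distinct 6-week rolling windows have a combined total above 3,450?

1

Week 38–Week 43: 540 + 46 + 112 + 1,011 + 154 + 42 = 1,905 (under)
Week 39–Week 44: 46 + 112 + 1,011 + 154 + 42 + 582 = 1,947 (under)
Week 40–Week 45: 112 + 1,011 + 154 + 42 + 582 + 553 = 2,454 (under)
Week 41–Week 46: 1,011 + 154 + 42 + 582 + 553 + 910 = 3,252 (under)
Week 42–Week 47: 154 + 42 + 582 + 553 + 910 + 50 = 2,291 (under)
Week 43–Week 48: 42 + 582 + 553 + 910 + 50 + 1,319 = 3,456 (over)
Week 44–Week 49: 582 + 553 + 910 + 50 + 1,319 + 32 = 3,446 (under)
Week 45–Week 50: 553 + 910 + 50 + 1,319 + 32 + 335 = 3,199 (under)
1 window exceeds the threshold.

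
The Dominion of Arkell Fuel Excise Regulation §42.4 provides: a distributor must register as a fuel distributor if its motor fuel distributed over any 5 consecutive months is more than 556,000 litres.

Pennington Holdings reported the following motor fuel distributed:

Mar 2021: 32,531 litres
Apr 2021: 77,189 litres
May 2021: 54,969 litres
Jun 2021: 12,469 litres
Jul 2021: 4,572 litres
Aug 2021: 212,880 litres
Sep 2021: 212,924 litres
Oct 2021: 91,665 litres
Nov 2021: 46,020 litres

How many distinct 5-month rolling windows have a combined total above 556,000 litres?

1

Mar 2021–Jul 2021: 32,531 litres + 77,189 litres + 54,969 litres + 12,469 litres + 4,572 litres = 181,730 litres (under)
Apr 2021–Aug 2021: 77,189 litres + 54,969 litres + 12,469 litres + 4,572 litres + 212,880 litres = 362,079 litres (under)
May 2021–Sep 2021: 54,969 litres + 12,469 litres + 4,572 litres + 212,880 litres + 212,924 litres = 497,814 litres (under)
Jun 2021–Oct 2021: 12,469 litres + 4,572 litres + 212,880 litres + 212,924 litres + 91,665 litres = 534,510 litres (under)
Jul 2021–Nov 2021: 4,572 litres + 212,880 litres + 212,924 litres + 91,665 litres + 46,020 litres = 568,061 litres (over)
1 window exceeds the threshold.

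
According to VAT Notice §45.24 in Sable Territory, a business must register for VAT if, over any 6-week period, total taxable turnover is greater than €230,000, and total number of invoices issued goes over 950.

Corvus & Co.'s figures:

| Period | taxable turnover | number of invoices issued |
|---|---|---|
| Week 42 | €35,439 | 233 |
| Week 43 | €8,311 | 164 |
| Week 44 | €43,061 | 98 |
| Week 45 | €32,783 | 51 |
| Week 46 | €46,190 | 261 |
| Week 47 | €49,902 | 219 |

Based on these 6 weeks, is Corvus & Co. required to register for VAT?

Total taxable turnover: €35,439 + €8,311 + €43,061 + €32,783 + €46,190 + €49,902 = €215,686 (≤ €230,000).
Total number of invoices issued: 233 + 164 + 98 + 51 + 261 + 219 = 1,026 (> 950).
The test is 'and': the rule requires both, and at least one is not exceeded.

No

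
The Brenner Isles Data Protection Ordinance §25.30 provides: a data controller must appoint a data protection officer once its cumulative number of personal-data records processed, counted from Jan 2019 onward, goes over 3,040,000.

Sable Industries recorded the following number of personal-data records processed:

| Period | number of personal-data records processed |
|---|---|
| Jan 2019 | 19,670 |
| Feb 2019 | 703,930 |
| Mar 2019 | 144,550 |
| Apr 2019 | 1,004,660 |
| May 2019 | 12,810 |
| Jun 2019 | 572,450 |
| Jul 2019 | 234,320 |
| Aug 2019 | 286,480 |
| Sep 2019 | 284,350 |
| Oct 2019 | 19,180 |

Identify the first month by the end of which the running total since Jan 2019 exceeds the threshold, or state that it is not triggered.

Sep 2019

Through Jan 2019: 19,670
Through Feb 2019: 723,600
Through Mar 2019: 868,150
Through Apr 2019: 1,872,810
Through May 2019: 1,885,620
Through Jun 2019: 2,458,070
Through Jul 2019: 2,692,390
Through Aug 2019: 2,978,870
Through Sep 2019: 3,263,220 ← exceeds threshold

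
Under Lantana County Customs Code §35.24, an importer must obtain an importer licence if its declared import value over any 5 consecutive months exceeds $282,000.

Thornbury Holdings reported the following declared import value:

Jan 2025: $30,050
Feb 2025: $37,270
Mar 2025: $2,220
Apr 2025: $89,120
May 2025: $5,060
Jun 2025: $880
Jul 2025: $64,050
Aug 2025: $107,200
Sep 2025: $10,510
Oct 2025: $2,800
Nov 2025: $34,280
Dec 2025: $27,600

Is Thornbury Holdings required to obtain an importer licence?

No

Jan 2025–May 2025: $30,050 + $37,270 + $2,220 + $89,120 + $5,060 = $163,720 (under)
Feb 2025–Jun 2025: $37,270 + $2,220 + $89,120 + $5,060 + $880 = $134,550 (under)
Mar 2025–Jul 2025: $2,220 + $89,120 + $5,060 + $880 + $64,050 = $161,330 (under)
Apr 2025–Aug 2025: $89,120 + $5,060 + $880 + $64,050 + $107,200 = $266,310 (under)
May 2025–Sep 2025: $5,060 + $880 + $64,050 + $107,200 + $10,510 = $187,700 (under)
Jun 2025–Oct 2025: $880 + $64,050 + $107,200 + $10,510 + $2,800 = $185,440 (under)
Jul 2025–Nov 2025: $64,050 + $107,200 + $10,510 + $2,800 + $34,280 = $218,840 (under)
Aug 2025–Dec 2025: $107,200 + $10,510 + $2,800 + $34,280 + $27,600 = $182,390 (under)
No window exceeds $282,000.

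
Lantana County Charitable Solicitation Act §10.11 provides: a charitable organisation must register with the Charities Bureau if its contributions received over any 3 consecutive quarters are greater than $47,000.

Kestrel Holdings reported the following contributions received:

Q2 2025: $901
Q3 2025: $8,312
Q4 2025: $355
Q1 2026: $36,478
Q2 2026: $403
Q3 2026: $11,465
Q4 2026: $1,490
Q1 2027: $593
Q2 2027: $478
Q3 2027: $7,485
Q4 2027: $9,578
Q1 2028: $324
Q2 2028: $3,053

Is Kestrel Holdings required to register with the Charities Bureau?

Q2 2025–Q4 2025: $901 + $8,312 + $355 = $9,568 (under)
Q3 2025–Q1 2026: $8,312 + $355 + $36,478 = $45,145 (under)
Q4 2025–Q2 2026: $355 + $36,478 + $403 = $37,236 (under)
Q1 2026–Q3 2026: $36,478 + $403 + $11,465 = $48,346 (over)
Q2 2026–Q4 2026: $403 + $11,465 + $1,490 = $13,358 (under)
Q3 2026–Q1 2027: $11,465 + $1,490 + $593 = $13,548 (under)
Q4 2026–Q2 2027: $1,490 + $593 + $478 = $2,561 (under)
Q1 2027–Q3 2027: $593 + $478 + $7,485 = $8,556 (under)
Q2 2027–Q4 2027: $478 + $7,485 + $9,578 = $17,541 (under)
Q3 2027–Q1 2028: $7,485 + $9,578 + $324 = $17,387 (under)
Q4 2027–Q2 2028: $9,578 + $324 + $3,053 = $12,955 (under)
At least one window exceeds $47,000.

Yes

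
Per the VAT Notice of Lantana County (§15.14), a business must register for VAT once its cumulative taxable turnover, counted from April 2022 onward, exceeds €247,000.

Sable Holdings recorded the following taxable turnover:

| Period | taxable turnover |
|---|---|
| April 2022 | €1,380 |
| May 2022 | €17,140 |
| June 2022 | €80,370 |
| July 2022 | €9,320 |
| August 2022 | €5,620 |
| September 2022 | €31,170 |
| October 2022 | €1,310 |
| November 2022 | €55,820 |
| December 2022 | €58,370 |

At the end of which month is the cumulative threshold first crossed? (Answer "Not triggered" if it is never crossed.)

Through April 2022: €1,380
Through May 2022: €18,520
Through June 2022: €98,890
Through July 2022: €108,210
Through August 2022: €113,830
Through September 2022: €145,000
Through October 2022: €146,310
Through November 2022: €202,130
Through December 2022: €260,500 ← exceeds threshold

December 2022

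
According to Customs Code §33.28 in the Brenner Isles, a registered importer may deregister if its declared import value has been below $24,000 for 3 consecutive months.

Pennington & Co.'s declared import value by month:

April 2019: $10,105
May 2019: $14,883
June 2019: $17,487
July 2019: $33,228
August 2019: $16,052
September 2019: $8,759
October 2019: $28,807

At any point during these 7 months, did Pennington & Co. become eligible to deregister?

Yes

Months below $24,000: April 2019, May 2019, June 2019, August 2019, September 2019.
Longest run of consecutive months below the threshold: 3.
3 ≥ 3, so Pennington & Co. became eligible.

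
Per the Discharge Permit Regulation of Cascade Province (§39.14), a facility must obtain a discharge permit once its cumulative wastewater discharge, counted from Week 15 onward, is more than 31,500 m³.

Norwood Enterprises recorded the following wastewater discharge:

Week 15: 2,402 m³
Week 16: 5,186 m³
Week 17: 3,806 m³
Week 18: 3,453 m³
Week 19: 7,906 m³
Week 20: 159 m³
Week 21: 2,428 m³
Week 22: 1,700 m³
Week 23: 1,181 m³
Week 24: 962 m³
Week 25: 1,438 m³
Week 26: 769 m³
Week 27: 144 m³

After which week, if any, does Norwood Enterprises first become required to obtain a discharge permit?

Through Week 15: 2,402 m³
Through Week 16: 7,588 m³
Through Week 17: 11,394 m³
Through Week 18: 14,847 m³
Through Week 19: 22,753 m³
Through Week 20: 22,912 m³
Through Week 21: 25,340 m³
Through Week 22: 27,040 m³
Through Week 23: 28,221 m³
Through Week 24: 29,183 m³
Through Week 25: 30,621 m³
Through Week 26: 31,390 m³
Through Week 27: 31,534 m³ ← exceeds threshold

Week 27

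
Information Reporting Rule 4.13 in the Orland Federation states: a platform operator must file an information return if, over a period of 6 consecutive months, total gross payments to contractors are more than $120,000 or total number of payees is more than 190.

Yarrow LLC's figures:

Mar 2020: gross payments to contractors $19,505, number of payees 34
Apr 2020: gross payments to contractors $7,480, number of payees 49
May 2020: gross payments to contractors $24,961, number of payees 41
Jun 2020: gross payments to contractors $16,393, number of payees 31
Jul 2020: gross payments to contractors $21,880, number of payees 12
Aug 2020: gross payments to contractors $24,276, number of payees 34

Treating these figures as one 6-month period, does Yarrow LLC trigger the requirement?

Total gross payments to contractors: $19,505 + $7,480 + $24,961 + $16,393 + $21,880 + $24,276 = $114,495 (≤ $120,000).
Total number of payees: 34 + 49 + 41 + 31 + 12 + 34 = 201 (> 190).
The test is 'or': at least one threshold is exceeded.

Yes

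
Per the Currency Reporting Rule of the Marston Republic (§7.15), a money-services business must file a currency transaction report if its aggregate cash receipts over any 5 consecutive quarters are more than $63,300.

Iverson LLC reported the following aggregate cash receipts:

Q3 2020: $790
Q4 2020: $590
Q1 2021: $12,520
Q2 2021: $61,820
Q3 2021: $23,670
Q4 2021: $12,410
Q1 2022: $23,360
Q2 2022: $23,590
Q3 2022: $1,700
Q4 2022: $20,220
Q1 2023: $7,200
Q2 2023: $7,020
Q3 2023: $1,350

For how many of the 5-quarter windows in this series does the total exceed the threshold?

7

Q3 2020–Q3 2021: $790 + $590 + $12,520 + $61,820 + $23,670 = $99,390 (over)
Q4 2020–Q4 2021: $590 + $12,520 + $61,820 + $23,670 + $12,410 = $111,010 (over)
Q1 2021–Q1 2022: $12,520 + $61,820 + $23,670 + $12,410 + $23,360 = $133,780 (over)
Q2 2021–Q2 2022: $61,820 + $23,670 + $12,410 + $23,360 + $23,590 = $144,850 (over)
Q3 2021–Q3 2022: $23,670 + $12,410 + $23,360 + $23,590 + $1,700 = $84,730 (over)
Q4 2021–Q4 2022: $12,410 + $23,360 + $23,590 + $1,700 + $20,220 = $81,280 (over)
Q1 2022–Q1 2023: $23,360 + $23,590 + $1,700 + $20,220 + $7,200 = $76,070 (over)
Q2 2022–Q2 2023: $23,590 + $1,700 + $20,220 + $7,200 + $7,020 = $59,730 (under)
Q3 2022–Q3 2023: $1,700 + $20,220 + $7,200 + $7,020 + $1,350 = $37,490 (under)
7 windows exceed the threshold.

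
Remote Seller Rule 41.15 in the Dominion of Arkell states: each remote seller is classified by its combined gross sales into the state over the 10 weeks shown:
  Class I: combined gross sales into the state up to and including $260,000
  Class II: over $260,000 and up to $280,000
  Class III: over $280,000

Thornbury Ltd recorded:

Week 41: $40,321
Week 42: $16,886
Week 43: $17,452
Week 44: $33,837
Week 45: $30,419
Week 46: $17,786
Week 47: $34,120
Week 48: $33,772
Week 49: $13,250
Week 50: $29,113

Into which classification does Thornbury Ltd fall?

Combined gross sales into the state: $40,321 + $16,886 + $17,452 + $33,837 + $30,419 + $17,786 + $34,120 + $33,772 + $13,250 + $29,113 = $266,956.
$260,000 < $266,956 ≤ $280,000, so Class II applies.

Class II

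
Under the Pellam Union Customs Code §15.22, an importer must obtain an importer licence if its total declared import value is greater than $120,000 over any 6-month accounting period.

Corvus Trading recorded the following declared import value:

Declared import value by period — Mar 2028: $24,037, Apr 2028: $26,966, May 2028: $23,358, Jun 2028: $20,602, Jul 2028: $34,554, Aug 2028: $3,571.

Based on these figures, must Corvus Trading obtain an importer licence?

Yes

Total declared import value: $24,037 + $26,966 + $23,358 + $20,602 + $34,554 + $3,571 = $133,088.
$133,088 > $120,000, so the threshold is exceeded.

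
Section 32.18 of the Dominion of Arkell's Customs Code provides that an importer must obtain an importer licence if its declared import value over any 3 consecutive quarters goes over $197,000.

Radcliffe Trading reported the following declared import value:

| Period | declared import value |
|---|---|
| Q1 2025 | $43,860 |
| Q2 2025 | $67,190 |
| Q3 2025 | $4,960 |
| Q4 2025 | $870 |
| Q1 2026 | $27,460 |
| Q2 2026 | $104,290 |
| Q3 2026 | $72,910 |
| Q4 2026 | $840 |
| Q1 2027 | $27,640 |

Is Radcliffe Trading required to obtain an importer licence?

Q1 2025–Q3 2025: $43,860 + $67,190 + $4,960 = $116,010 (under)
Q2 2025–Q4 2025: $67,190 + $4,960 + $870 = $73,020 (under)
Q3 2025–Q1 2026: $4,960 + $870 + $27,460 = $33,290 (under)
Q4 2025–Q2 2026: $870 + $27,460 + $104,290 = $132,620 (under)
Q1 2026–Q3 2026: $27,460 + $104,290 + $72,910 = $204,660 (over)
Q2 2026–Q4 2026: $104,290 + $72,910 + $840 = $178,040 (under)
Q3 2026–Q1 2027: $72,910 + $840 + $27,640 = $101,390 (under)
At least one window exceeds $197,000.

Yes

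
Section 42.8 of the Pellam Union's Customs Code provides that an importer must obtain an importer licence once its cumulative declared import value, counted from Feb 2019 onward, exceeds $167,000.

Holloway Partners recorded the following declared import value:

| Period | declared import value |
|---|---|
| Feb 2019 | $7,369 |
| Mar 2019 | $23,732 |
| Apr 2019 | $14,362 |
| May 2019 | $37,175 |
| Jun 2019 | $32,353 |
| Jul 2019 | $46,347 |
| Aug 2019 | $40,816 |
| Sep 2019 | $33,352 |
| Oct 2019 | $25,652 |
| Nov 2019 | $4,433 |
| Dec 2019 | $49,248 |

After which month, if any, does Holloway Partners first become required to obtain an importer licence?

Aug 2019

Through Feb 2019: $7,369
Through Mar 2019: $31,101
Through Apr 2019: $45,463
Through May 2019: $82,638
Through Jun 2019: $114,991
Through Jul 2019: $161,338
Through Aug 2019: $202,154 ← exceeds threshold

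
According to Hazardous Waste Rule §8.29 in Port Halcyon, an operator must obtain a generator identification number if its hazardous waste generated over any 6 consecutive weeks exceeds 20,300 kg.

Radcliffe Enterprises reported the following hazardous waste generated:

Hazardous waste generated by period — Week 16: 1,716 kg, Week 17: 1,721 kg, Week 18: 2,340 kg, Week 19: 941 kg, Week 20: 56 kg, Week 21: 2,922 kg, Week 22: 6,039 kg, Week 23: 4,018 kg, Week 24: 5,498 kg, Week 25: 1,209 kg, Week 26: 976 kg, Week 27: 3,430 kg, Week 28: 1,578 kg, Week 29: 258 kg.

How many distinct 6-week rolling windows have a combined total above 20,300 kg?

2

Week 16–Week 21: 1,716 kg + 1,721 kg + 2,340 kg + 941 kg + 56 kg + 2,922 kg = 9,696 kg (under)
Week 17–Week 22: 1,721 kg + 2,340 kg + 941 kg + 56 kg + 2,922 kg + 6,039 kg = 14,019 kg (under)
Week 18–Week 23: 2,340 kg + 941 kg + 56 kg + 2,922 kg + 6,039 kg + 4,018 kg = 16,316 kg (under)
Week 19–Week 24: 941 kg + 56 kg + 2,922 kg + 6,039 kg + 4,018 kg + 5,498 kg = 19,474 kg (under)
Week 20–Week 25: 56 kg + 2,922 kg + 6,039 kg + 4,018 kg + 5,498 kg + 1,209 kg = 19,742 kg (under)
Week 21–Week 26: 2,922 kg + 6,039 kg + 4,018 kg + 5,498 kg + 1,209 kg + 976 kg = 20,662 kg (over)
Week 22–Week 27: 6,039 kg + 4,018 kg + 5,498 kg + 1,209 kg + 976 kg + 3,430 kg = 21,170 kg (over)
Week 23–Week 28: 4,018 kg + 5,498 kg + 1,209 kg + 976 kg + 3,430 kg + 1,578 kg = 16,709 kg (under)
Week 24–Week 29: 5,498 kg + 1,209 kg + 976 kg + 3,430 kg + 1,578 kg + 258 kg = 12,949 kg (under)
2 windows exceed the threshold.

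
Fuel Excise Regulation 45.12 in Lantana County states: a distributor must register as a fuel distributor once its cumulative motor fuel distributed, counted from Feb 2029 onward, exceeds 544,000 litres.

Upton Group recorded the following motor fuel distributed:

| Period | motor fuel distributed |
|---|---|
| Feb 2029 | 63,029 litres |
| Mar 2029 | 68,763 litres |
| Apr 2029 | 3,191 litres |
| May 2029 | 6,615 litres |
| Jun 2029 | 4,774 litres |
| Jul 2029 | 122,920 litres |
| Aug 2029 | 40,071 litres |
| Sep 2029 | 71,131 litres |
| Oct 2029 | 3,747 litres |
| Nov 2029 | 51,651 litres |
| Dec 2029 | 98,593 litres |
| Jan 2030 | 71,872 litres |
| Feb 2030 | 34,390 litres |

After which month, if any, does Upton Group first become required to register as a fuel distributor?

Jan 2030

Through Feb 2029: 63,029 litres
Through Mar 2029: 131,792 litres
Through Apr 2029: 134,983 litres
Through May 2029: 141,598 litres
Through Jun 2029: 146,372 litres
Through Jul 2029: 269,292 litres
Through Aug 2029: 309,363 litres
Through Sep 2029: 380,494 litres
Through Oct 2029: 384,241 litres
Through Nov 2029: 435,892 litres
Through Dec 2029: 534,485 litres
Through Jan 2030: 606,357 litres ← exceeds threshold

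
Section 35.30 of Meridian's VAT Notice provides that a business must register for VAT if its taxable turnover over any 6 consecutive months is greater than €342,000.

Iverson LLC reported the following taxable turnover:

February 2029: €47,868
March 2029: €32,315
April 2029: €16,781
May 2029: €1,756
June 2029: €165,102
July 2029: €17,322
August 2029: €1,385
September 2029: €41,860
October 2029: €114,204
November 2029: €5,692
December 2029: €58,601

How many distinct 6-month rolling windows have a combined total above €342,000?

1

February 2029–July 2029: €47,868 + €32,315 + €16,781 + €1,756 + €165,102 + €17,322 = €281,144 (under)
March 2029–August 2029: €32,315 + €16,781 + €1,756 + €165,102 + €17,322 + €1,385 = €234,661 (under)
April 2029–September 2029: €16,781 + €1,756 + €165,102 + €17,322 + €1,385 + €41,860 = €244,206 (under)
May 2029–October 2029: €1,756 + €165,102 + €17,322 + €1,385 + €41,860 + €114,204 = €341,629 (under)
June 2029–November 2029: €165,102 + €17,322 + €1,385 + €41,860 + €114,204 + €5,692 = €345,565 (over)
July 2029–December 2029: €17,322 + €1,385 + €41,860 + €114,204 + €5,692 + €58,601 = €239,064 (under)
1 window exceeds the threshold.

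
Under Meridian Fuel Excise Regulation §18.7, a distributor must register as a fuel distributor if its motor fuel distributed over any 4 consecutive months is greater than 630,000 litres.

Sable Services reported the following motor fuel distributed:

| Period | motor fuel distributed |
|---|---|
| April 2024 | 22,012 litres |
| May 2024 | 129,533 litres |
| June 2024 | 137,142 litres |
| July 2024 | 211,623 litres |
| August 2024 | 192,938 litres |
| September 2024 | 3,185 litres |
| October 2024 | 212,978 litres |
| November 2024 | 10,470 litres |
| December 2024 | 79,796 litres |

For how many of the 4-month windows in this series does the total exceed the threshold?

April 2024–July 2024: 22,012 litres + 129,533 litres + 137,142 litres + 211,623 litres = 500,310 litres (under)
May 2024–August 2024: 129,533 litres + 137,142 litres + 211,623 litres + 192,938 litres = 671,236 litres (over)
June 2024–September 2024: 137,142 litres + 211,623 litres + 192,938 litres + 3,185 litres = 544,888 litres (under)
July 2024–October 2024: 211,623 litres + 192,938 litres + 3,185 litres + 212,978 litres = 620,724 litres (under)
August 2024–November 2024: 192,938 litres + 3,185 litres + 212,978 litres + 10,470 litres = 419,571 litres (under)
September 2024–December 2024: 3,185 litres + 212,978 litres + 10,470 litres + 79,796 litres = 306,429 litres (under)
1 window exceeds the threshold.

1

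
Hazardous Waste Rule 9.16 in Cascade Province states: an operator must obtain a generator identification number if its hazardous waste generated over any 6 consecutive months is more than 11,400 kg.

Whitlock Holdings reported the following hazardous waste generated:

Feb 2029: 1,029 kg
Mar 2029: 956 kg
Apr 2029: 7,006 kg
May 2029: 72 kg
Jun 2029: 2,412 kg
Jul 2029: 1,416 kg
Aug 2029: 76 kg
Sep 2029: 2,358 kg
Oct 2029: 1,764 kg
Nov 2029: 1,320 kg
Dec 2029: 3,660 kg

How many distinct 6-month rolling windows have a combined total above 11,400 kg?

3

Feb 2029–Jul 2029: 1,029 kg + 956 kg + 7,006 kg + 72 kg + 2,412 kg + 1,416 kg = 12,891 kg (over)
Mar 2029–Aug 2029: 956 kg + 7,006 kg + 72 kg + 2,412 kg + 1,416 kg + 76 kg = 11,938 kg (over)
Apr 2029–Sep 2029: 7,006 kg + 72 kg + 2,412 kg + 1,416 kg + 76 kg + 2,358 kg = 13,340 kg (over)
May 2029–Oct 2029: 72 kg + 2,412 kg + 1,416 kg + 76 kg + 2,358 kg + 1,764 kg = 8,098 kg (under)
Jun 2029–Nov 2029: 2,412 kg + 1,416 kg + 76 kg + 2,358 kg + 1,764 kg + 1,320 kg = 9,346 kg (under)
Jul 2029–Dec 2029: 1,416 kg + 76 kg + 2,358 kg + 1,764 kg + 1,320 kg + 3,660 kg = 10,594 kg (under)
3 windows exceed the threshold.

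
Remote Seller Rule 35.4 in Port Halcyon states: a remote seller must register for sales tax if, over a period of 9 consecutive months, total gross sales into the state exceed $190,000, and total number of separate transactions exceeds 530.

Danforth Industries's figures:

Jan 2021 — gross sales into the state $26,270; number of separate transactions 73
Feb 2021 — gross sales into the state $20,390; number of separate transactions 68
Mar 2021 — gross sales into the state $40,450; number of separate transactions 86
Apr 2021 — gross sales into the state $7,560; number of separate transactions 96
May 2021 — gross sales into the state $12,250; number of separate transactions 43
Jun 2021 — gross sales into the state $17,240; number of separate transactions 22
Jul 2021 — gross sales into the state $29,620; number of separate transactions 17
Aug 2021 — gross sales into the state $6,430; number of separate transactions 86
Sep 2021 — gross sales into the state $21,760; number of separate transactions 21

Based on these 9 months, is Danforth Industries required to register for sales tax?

Total gross sales into the state: $26,270 + $20,390 + $40,450 + $7,560 + $12,250 + $17,240 + $29,620 + $6,430 + $21,760 = $181,970 (≤ $190,000).
Total number of separate transactions: 73 + 68 + 86 + 96 + 43 + 22 + 17 + 86 + 21 = 512 (≤ 530).
The test is 'and': the rule requires both, and at least one is not exceeded.

No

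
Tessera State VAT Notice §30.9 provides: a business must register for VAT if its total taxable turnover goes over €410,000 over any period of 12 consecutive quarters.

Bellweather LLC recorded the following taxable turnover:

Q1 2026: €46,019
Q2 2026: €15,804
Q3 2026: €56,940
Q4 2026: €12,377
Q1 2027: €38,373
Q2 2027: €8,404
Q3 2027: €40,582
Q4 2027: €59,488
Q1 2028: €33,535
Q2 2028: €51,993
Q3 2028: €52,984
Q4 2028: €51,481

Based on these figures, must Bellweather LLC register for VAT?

Yes

Total taxable turnover: €46,019 + €15,804 + €56,940 + €12,377 + €38,373 + €8,404 + €40,582 + €59,488 + €33,535 + €51,993 + €52,984 + €51,481 = €467,980.
€467,980 > €410,000, so the threshold is exceeded.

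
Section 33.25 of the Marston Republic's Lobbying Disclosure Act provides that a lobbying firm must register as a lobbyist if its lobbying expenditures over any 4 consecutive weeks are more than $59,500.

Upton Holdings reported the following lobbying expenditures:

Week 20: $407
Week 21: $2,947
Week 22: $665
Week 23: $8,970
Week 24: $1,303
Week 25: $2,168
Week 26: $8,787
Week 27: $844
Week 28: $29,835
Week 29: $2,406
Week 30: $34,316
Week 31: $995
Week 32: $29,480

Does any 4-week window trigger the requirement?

Week 20–Week 23: $407 + $2,947 + $665 + $8,970 = $12,989 (under)
Week 21–Week 24: $2,947 + $665 + $8,970 + $1,303 = $13,885 (under)
Week 22–Week 25: $665 + $8,970 + $1,303 + $2,168 = $13,106 (under)
Week 23–Week 26: $8,970 + $1,303 + $2,168 + $8,787 = $21,228 (under)
Week 24–Week 27: $1,303 + $2,168 + $8,787 + $844 = $13,102 (under)
Week 25–Week 28: $2,168 + $8,787 + $844 + $29,835 = $41,634 (under)
Week 26–Week 29: $8,787 + $844 + $29,835 + $2,406 = $41,872 (under)
Week 27–Week 30: $844 + $29,835 + $2,406 + $34,316 = $67,401 (over)
Week 28–Week 31: $29,835 + $2,406 + $34,316 + $995 = $67,552 (over)
Week 29–Week 32: $2,406 + $34,316 + $995 + $29,480 = $67,197 (over)
At least one window exceeds $59,500.

Yes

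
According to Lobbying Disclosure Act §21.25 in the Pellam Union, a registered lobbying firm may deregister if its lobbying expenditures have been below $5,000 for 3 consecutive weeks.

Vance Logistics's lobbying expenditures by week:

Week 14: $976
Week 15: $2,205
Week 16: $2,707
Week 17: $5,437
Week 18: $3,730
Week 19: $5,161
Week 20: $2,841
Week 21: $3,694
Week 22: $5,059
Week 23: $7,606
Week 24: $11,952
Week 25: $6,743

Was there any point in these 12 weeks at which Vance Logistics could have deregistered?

Weeks below $5,000: Week 14, Week 15, Week 16, Week 18, Week 20, Week 21.
Longest run of consecutive weeks below the threshold: 3.
3 ≥ 3, so Vance Logistics became eligible.

Yes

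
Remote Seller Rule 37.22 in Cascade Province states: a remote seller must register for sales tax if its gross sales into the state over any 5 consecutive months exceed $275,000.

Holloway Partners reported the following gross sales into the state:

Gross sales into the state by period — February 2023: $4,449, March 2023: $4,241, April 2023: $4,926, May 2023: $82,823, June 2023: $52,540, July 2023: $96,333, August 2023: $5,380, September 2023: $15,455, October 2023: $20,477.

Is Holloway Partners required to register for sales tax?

February 2023–June 2023: $4,449 + $4,241 + $4,926 + $82,823 + $52,540 = $148,979 (under)
March 2023–July 2023: $4,241 + $4,926 + $82,823 + $52,540 + $96,333 = $240,863 (under)
April 2023–August 2023: $4,926 + $82,823 + $52,540 + $96,333 + $5,380 = $242,002 (under)
May 2023–September 2023: $82,823 + $52,540 + $96,333 + $5,380 + $15,455 = $252,531 (under)
June 2023–October 2023: $52,540 + $96,333 + $5,380 + $15,455 + $20,477 = $190,185 (under)
No window exceeds $275,000.

No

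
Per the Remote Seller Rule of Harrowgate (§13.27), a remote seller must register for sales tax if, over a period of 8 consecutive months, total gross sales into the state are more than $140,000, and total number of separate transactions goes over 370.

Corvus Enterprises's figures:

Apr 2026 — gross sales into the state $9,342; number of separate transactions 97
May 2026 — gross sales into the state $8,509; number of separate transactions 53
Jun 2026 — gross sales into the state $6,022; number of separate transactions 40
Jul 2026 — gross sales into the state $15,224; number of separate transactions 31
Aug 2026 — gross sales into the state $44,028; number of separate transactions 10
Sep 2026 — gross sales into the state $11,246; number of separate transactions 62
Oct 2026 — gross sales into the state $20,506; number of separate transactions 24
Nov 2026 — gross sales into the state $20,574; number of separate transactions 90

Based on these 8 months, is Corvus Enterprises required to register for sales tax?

Total gross sales into the state: $9,342 + $8,509 + $6,022 + $15,224 + $44,028 + $11,246 + $20,506 + $20,574 = $135,451 (≤ $140,000).
Total number of separate transactions: 97 + 53 + 40 + 31 + 10 + 62 + 24 + 90 = 407 (> 370).
The test is 'and': the rule requires both, and at least one is not exceeded.

No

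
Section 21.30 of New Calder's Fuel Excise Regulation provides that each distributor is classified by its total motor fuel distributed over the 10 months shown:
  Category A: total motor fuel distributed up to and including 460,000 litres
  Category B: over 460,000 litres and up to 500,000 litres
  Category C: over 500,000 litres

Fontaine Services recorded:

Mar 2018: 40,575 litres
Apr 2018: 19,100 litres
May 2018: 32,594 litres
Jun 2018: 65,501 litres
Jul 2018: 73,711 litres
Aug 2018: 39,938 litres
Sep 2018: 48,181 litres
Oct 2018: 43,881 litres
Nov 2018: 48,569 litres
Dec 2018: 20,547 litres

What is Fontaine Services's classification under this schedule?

Total motor fuel distributed: 40,575 litres + 19,100 litres + 32,594 litres + 65,501 litres + 73,711 litres + 39,938 litres + 48,181 litres + 43,881 litres + 48,569 litres + 20,547 litres = 432,597 litres.
432,597 litres ≤ 460,000 litres, so Category A applies.

Category A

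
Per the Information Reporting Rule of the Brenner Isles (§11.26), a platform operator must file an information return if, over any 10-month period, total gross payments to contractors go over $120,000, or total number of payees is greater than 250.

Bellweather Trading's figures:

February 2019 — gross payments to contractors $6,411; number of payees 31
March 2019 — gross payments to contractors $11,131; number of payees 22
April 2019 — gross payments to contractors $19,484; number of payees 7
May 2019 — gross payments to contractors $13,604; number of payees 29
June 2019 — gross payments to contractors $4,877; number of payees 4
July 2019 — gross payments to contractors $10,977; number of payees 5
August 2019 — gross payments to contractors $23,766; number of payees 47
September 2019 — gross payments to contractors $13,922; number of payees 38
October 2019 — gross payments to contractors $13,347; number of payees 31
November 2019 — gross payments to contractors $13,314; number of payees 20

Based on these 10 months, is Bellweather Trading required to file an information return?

Total gross payments to contractors: $6,411 + $11,131 + $19,484 + $13,604 + $4,877 + $10,977 + $23,766 + $13,922 + $13,347 + $13,314 = $130,833 (> $120,000).
Total number of payees: 31 + 22 + 7 + 29 + 4 + 5 + 47 + 38 + 31 + 20 = 234 (≤ 250).
The test is 'or': at least one threshold is exceeded.

Yes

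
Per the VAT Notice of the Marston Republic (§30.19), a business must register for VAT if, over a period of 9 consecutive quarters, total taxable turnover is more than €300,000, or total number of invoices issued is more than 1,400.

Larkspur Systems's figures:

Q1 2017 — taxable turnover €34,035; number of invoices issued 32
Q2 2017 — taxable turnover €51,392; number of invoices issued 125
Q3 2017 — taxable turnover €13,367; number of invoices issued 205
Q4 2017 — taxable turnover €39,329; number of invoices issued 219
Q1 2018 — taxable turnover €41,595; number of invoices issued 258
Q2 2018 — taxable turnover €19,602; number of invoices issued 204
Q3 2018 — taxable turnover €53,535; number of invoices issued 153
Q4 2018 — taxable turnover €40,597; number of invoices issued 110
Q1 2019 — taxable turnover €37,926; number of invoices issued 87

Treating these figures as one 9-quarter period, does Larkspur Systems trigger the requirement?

Total taxable turnover: €34,035 + €51,392 + €13,367 + €39,329 + €41,595 + €19,602 + €53,535 + €40,597 + €37,926 = €331,378 (> €300,000).
Total number of invoices issued: 32 + 125 + 205 + 219 + 258 + 204 + 153 + 110 + 87 = 1,393 (≤ 1,400).
The test is 'or': at least one threshold is exceeded.

Yes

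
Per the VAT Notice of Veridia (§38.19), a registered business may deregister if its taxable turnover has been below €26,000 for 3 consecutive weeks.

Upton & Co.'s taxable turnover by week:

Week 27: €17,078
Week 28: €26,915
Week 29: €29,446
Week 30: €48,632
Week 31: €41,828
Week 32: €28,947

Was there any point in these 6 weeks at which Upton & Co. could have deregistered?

Weeks below €26,000: Week 27.
Longest run of consecutive weeks below the threshold: 1.
1 < 3, so Upton & Co. never became eligible.

No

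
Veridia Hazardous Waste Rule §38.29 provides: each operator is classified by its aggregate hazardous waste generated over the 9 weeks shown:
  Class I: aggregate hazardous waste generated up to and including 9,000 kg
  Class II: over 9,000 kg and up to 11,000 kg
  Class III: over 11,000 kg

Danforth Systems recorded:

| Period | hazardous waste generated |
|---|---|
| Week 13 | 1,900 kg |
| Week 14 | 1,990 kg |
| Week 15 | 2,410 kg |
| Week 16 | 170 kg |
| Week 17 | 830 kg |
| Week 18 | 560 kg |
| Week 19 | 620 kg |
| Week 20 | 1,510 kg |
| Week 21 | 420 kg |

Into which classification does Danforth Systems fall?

Aggregate hazardous waste generated: 1,900 kg + 1,990 kg + 2,410 kg + 170 kg + 830 kg + 560 kg + 620 kg + 1,510 kg + 420 kg = 10,410 kg.
9,000 kg < 10,410 kg ≤ 11,000 kg, so Class II applies.

Class II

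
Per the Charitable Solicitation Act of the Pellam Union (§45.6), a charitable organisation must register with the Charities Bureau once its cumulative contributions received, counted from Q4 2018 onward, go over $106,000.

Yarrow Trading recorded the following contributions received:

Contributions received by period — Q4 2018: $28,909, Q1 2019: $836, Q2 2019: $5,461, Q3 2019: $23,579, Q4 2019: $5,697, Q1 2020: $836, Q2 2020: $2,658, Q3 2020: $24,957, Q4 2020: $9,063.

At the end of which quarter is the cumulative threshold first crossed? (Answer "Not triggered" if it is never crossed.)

Not triggered

Through Q4 2018: $28,909
Through Q1 2019: $29,745
Through Q2 2019: $35,206
Through Q3 2019: $58,785
Through Q4 2019: $64,482
Through Q1 2020: $65,318
Through Q2 2020: $67,976
Through Q3 2020: $92,933
Through Q4 2020: $101,996
Final cumulative total $101,996 ≤ $106,000; the threshold is never exceeded.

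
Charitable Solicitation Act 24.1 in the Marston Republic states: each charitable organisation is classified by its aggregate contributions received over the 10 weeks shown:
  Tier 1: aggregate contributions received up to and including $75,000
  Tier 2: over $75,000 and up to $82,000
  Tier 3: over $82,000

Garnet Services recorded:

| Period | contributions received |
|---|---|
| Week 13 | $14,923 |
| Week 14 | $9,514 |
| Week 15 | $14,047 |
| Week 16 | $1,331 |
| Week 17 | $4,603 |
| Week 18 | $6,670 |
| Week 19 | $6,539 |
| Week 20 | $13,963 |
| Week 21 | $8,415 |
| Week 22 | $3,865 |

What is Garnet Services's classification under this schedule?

Tier 3

Aggregate contributions received: $14,923 + $9,514 + $14,047 + $1,331 + $4,603 + $6,670 + $6,539 + $13,963 + $8,415 + $3,865 = $83,870.
$83,870 > $82,000, so Tier 3 applies.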